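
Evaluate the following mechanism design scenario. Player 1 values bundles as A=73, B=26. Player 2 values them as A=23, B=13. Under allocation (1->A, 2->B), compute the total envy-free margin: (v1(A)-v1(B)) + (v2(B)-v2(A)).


Step 1: Player 1's margin = v1(A) - v1(B) = 73 - 26 = 47
Step 2: Player 2's margin = v2(B) - v2(A) = 13 - 23 = -10
Step 3: Total margin = 47 + -10 = 37

37


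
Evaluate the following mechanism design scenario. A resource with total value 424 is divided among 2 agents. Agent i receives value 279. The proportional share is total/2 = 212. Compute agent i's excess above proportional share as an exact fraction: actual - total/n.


Step 1: Proportional share = 424/2 = 212
Step 2: Agent's actual allocation = 279
Step 3: Excess = 279 - 212 = 67

67


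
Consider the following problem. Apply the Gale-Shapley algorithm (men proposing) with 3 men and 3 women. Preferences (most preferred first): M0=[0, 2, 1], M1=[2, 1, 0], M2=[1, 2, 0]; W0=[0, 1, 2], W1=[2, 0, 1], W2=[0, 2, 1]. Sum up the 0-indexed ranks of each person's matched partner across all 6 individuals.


Step 1: Run Gale-Shapley (men propose, women hold best offer):
  M0 proposes to W0; she accepts
  M1 proposes to W2; she accepts
  M2 proposes to W1; she accepts
Step 2: Final matching: W0-M0, W1-M2, W2-M1
Step 3: 0-indexed ranks (man's rank of his match, then woman's): 0 + 0 + 0 + 0 + 0 + 2
Step 4: Total rank sum = 2

2


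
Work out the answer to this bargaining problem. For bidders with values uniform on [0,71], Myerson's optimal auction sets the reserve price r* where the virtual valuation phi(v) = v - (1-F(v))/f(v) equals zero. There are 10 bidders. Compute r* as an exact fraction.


Step 1: For U[0,71], F(v) = v/71 and f(v) = 1/71
Step 2: phi(v) = v - (1 - v/71)/(1/71) = v - (71 - v) = 2v - 71
Step 3: Set phi(r*) = 0: 2r* - 71 = 0
Step 4: r* = 71/2 (the number of bidders n = 10 does not enter)

71/2


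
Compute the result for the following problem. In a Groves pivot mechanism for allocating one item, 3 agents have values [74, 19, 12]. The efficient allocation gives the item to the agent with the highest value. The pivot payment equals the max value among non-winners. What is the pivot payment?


Step 1: The efficient winner is agent 0 with value 74
Step 2: Other agents' values: [19, 12]
Step 3: Pivot payment = max(others) = 19
Step 4: The winner pays 19

19


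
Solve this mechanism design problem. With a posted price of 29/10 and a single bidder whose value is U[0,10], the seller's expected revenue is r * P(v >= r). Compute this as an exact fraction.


Step 1: Posted price r = 29/10, value support [0,10]
Step 2: P(v >= r) = (10 - 29/10)/10 = 71/100
Step 3: Expected revenue = r * P(v >= r) = 29/10 * 71/100
Step 4: Revenue = 2059/1000

2059/1000


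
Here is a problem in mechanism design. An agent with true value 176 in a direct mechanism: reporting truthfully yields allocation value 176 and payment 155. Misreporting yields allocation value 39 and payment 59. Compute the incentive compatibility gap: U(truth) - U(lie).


Step 1: U(truth) = value - payment = 176 - 155 = 21
Step 2: U(lie) = allocation - payment = 39 - 59 = -20
Step 3: IC gap = 21 - (-20) = 41

41


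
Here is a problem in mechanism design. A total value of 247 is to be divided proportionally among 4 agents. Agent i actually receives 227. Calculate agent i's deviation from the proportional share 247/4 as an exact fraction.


Step 1: Proportional share = 247/4
Step 2: Agent's actual allocation = 227
Step 3: Excess = 227 - 247/4 = 661/4

661/4


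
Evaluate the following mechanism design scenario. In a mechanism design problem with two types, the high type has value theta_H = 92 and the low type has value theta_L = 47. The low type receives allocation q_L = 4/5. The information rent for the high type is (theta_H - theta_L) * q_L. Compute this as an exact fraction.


Step 1: theta_H - theta_L = 92 - 47 = 45
Step 2: Information rent = (theta_H - theta_L) * q_L
Step 3: = 45 * 4/5
Step 4: = 36

36


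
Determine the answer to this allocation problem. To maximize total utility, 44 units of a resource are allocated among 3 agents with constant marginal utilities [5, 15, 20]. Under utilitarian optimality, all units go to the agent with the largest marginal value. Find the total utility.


Step 1: The marginal utilities are [5, 15, 20]
Step 2: The highest marginal utility is 20
Step 3: All 44 units go to that agent
Step 4: Total utility = 20 * 44 = 880

880


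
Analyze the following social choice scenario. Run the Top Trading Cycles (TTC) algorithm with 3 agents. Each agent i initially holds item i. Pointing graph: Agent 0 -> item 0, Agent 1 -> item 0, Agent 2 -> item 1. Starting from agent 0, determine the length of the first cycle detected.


Step 1: Trace the pointer graph from agent 0: 0 -> 0
Step 2: A cycle is detected when we revisit agent 0
Step 3: The cycle is: 0 -> 0
Step 4: Cycle length = 1

1


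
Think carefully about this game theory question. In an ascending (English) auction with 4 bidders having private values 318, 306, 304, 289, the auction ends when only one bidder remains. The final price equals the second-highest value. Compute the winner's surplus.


Step 1: Identify the highest value: 318
Step 2: Identify the second-highest value: 306
Step 3: The final price = second-highest value = 306
Step 4: Surplus = 318 - 306 = 12

12


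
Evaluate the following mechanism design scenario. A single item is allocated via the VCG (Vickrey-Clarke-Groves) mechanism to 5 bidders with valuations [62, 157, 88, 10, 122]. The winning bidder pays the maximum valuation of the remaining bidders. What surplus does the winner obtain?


Step 1: The winner is the agent with the highest value: agent 1 with value 157
Step 2: Values of other agents: [62, 88, 10, 122]
Step 3: VCG payment = max of others' values = 122
Step 4: Surplus = 157 - 122 = 35

35


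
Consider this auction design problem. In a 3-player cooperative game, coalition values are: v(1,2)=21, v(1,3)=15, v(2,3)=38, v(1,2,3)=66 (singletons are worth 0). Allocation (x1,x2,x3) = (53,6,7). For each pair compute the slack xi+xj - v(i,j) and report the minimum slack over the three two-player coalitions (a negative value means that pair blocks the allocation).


Step 1: Slack for coalition (1,2): x1+x2 - v12 = 59 - 21 = 38
Step 2: Slack for coalition (1,3): x1+x3 - v13 = 60 - 15 = 45
Step 3: Slack for coalition (2,3): x2+x3 - v23 = 13 - 38 = -25
Step 4: Minimum slack = min(38, 45, -25) = -25, attained by (2,3); coalition (2,3) can block (slack < 0), so the allocation is not in the core

-25


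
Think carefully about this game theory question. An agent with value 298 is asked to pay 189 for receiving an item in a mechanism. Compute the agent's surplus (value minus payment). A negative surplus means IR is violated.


Step 1: Surplus = value - payment = 298 - 189 = 109
Step 2: IR is satisfied (surplus >= 0)

109


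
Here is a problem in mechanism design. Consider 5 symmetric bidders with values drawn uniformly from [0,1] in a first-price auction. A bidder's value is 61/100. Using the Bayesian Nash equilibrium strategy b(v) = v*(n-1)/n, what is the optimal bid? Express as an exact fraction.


Step 1: The symmetric BNE bidding function is b(v) = v * (n-1) / n
Step 2: Substitute v = 61/100 and n = 5
Step 3: b = 61/100 * 4/5
Step 4: b = 61/125

61/125


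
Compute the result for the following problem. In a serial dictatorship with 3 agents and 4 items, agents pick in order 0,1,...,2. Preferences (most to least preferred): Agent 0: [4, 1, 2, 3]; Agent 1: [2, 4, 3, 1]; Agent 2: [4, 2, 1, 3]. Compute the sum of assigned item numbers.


Step 1: Agent 0 picks item 4
Step 2: Agent 1 picks item 2
Step 3: Agent 2 picks item 1
Step 4: Sum = 4 + 2 + 1 = 7

7


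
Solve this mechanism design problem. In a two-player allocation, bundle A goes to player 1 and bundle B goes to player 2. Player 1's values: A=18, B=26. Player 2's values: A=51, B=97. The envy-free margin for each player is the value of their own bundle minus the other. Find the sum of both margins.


Step 1: Player 1's margin = v1(A) - v1(B) = 18 - 26 = -8
Step 2: Player 2's margin = v2(B) - v2(A) = 97 - 51 = 46
Step 3: Total margin = -8 + 46 = 38

38


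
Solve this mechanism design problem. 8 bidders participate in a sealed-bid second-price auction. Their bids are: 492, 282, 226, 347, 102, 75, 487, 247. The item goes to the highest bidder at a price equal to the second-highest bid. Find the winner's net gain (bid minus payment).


Step 1: Sort bids in descending order: 492, 487, 347, 282, 247, 226, 102, 75
Step 2: The winning bid is the highest: 492
Step 3: The payment equals the second-highest bid: 487
Step 4: Surplus = winner's bid - payment = 492 - 487 = 5

5


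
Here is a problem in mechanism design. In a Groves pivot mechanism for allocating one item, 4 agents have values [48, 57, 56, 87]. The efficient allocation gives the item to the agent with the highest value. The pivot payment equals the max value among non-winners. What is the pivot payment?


Step 1: The efficient winner is agent 3 with value 87
Step 2: Other agents' values: [48, 57, 56]
Step 3: Pivot payment = max(others) = 57
Step 4: The winner pays 57

57


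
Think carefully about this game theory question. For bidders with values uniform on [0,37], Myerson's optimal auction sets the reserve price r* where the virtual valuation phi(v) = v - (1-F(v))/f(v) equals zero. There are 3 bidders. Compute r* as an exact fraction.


Step 1: For U[0,37], F(v) = v/37 and f(v) = 1/37
Step 2: phi(v) = v - (1 - v/37)/(1/37) = v - (37 - v) = 2v - 37
Step 3: Set phi(r*) = 0: 2r* - 37 = 0
Step 4: r* = 37/2 (the number of bidders n = 3 does not enter)

37/2


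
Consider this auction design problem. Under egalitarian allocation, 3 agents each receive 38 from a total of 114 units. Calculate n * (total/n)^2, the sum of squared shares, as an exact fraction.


Step 1: Each agent's share = 114/3 = 38
Step 2: Square of each share = (38)^2 = 1444
Step 3: Sum of squares = 3 * 1444 = 4332

4332


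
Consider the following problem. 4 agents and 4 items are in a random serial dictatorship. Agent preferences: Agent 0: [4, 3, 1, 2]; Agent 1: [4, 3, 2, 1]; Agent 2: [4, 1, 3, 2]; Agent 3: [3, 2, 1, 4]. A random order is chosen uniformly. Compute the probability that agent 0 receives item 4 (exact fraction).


Step 1: Agent 0 wants item 4
Step 2: There are 24 possible orderings of agents
Step 3: In 8 orderings, agent 0 gets item 4
Step 4: Probability = 8/24 = 1/3

1/3


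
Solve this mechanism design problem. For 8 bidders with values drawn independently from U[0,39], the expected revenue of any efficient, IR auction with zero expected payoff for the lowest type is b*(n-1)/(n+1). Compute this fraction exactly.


Step 1: By Revenue Equivalence, expected revenue = b*(n-1)/(n+1)
Step 2: Substituting n = 8, b = 39
Step 3: Revenue = 39*(8-1)/(8+1) = 39*7/9
Step 4: Revenue = 273/9 = 91/3

91/3


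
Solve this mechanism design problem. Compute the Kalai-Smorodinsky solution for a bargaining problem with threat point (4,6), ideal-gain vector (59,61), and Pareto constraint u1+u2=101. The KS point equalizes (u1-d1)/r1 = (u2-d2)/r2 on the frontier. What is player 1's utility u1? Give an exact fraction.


Step 1: At the KS point, (u1-d1)/r1 = (u2-d2)/r2 = t and u1+u2 = 101
Step 2: u1 = d1 + r1*t and u2 = d2 + r2*t, so (d1 + r1*t) + (d2 + r2*t) = 101
Step 3: t = (101 - 4 - 6)/(59 + 61) = 91/120
Step 4: u1 = d1 + r1*t = 4 + 59 * 91/120 = 5849/120
Step 5: (Check: u2 = d2 + r2*t = 6271/120; u1+u2 = 5849/120 + 6271/120 = 101, on the frontier.)

5849/120


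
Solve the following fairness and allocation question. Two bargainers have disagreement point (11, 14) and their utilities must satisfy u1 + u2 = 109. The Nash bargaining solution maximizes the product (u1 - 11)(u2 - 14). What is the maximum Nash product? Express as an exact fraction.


Step 1: The Nash solution splits surplus symmetrically above the disagreement point
Step 2: u1 = (total + d1 - d2)/2 = (109 + 11 - 14)/2 = 53
Step 3: u2 = (total - d1 + d2)/2 = (109 - 11 + 14)/2 = 56
Step 4: Nash product = (53 - 11) * (56 - 14)
Step 5: = 42 * 42 = 1764

1764


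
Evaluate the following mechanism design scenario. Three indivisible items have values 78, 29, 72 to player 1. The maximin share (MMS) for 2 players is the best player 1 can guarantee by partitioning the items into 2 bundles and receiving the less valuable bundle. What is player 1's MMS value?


Step 1: Item values = 78, 29, 72
Step 2: Enumerate all 2-bundle partitions and take the smaller bundle:
  Partition 1: {78} vs {29,72} -> bundles 78, 101; min = 78
  Partition 2: {29} vs {78,72} -> bundles 29, 150; min = 29
  Partition 3: {72} vs {78,29} -> bundles 72, 107; min = 72
Step 3: MMS = max(78, 29, 72) = 78

78


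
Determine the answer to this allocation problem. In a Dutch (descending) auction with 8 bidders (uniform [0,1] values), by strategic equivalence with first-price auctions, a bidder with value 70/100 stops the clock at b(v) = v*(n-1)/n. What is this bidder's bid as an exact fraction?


Step 1: Dutch auctions are strategically equivalent to first-price auctions
Step 2: The equilibrium bid is b(v) = v*(n-1)/n
Step 3: b = 7/10 * 7/8
Step 4: b = 49/80

49/80


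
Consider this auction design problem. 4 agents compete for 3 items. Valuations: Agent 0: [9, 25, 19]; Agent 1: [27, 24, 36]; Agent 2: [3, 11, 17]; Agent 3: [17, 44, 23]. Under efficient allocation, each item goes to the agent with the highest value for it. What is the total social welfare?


Step 1: For each item, find the maximum value among all agents.
Step 2: Item 0 -> Agent 1 (value 27)
Step 3: Item 1 -> Agent 3 (value 44)
Step 4: Item 2 -> Agent 1 (value 36)
Step 5: Total welfare = 27 + 44 + 36 = 107

107


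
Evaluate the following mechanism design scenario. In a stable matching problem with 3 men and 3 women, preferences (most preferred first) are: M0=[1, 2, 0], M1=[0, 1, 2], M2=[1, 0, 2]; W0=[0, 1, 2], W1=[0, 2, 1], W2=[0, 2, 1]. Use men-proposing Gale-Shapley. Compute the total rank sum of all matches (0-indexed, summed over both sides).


Step 1: Run Gale-Shapley (men propose, women hold best offer):
  M0 proposes to W1; she accepts
  M1 proposes to W0; she accepts
  M2 proposes to W1; rejected
  M2 proposes to W0; rejected
  M2 proposes to W2; she accepts
Step 2: Final matching: W0-M1, W1-M0, W2-M2
Step 3: 0-indexed ranks (man's rank of his match, then woman's): 0 + 1 + 0 + 0 + 2 + 1
Step 4: Total rank sum = 4

4


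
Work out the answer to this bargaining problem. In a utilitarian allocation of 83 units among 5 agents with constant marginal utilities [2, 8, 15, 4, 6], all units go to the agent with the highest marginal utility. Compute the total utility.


Step 1: The marginal utilities are [2, 8, 15, 4, 6]
Step 2: The highest marginal utility is 15
Step 3: All 83 units go to that agent
Step 4: Total utility = 15 * 83 = 1245

1245


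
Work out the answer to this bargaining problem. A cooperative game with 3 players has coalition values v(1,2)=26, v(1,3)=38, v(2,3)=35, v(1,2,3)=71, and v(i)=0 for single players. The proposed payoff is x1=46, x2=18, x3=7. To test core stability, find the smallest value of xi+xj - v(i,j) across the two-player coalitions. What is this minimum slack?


Step 1: Slack for coalition (1,2): x1+x2 - v12 = 64 - 26 = 38
Step 2: Slack for coalition (1,3): x1+x3 - v13 = 53 - 38 = 15
Step 3: Slack for coalition (2,3): x2+x3 - v23 = 25 - 35 = -10
Step 4: Minimum slack = min(38, 15, -10) = -10, attained by (2,3); coalition (2,3) can block (slack < 0), so the allocation is not in the core

-10


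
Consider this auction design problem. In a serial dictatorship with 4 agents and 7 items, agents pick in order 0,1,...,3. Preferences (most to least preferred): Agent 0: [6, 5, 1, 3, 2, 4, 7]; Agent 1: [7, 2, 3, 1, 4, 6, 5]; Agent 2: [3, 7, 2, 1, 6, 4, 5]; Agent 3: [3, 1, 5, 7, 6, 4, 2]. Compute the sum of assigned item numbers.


Step 1: Agent 0 picks item 6
Step 2: Agent 1 picks item 7
Step 3: Agent 2 picks item 3
Step 4: Agent 3 picks item 1
Step 5: Sum = 6 + 7 + 3 + 1 = 17

17


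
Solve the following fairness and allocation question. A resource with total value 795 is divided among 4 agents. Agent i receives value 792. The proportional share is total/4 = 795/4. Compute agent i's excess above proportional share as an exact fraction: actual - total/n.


Step 1: Proportional share = 795/4
Step 2: Agent's actual allocation = 792
Step 3: Excess = 792 - 795/4 = 2373/4

2373/4


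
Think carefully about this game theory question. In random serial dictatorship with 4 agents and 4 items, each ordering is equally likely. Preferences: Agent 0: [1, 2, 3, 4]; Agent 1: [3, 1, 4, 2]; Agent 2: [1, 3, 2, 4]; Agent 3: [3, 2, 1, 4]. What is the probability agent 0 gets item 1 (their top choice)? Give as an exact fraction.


Step 1: Agent 0 wants item 1
Step 2: There are 24 possible orderings of agents
Step 3: In 11 orderings, agent 0 gets item 1
Step 4: Probability = 11/24

11/24


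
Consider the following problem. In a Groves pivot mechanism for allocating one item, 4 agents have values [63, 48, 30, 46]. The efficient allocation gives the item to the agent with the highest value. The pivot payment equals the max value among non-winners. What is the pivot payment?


Step 1: The efficient winner is agent 0 with value 63
Step 2: Other agents' values: [48, 30, 46]
Step 3: Pivot payment = max(others) = 48
Step 4: The winner pays 48

48


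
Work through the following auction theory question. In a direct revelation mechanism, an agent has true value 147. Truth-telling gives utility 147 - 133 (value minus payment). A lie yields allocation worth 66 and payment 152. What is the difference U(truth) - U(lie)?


Step 1: U(truth) = value - payment = 147 - 133 = 14
Step 2: U(lie) = allocation - payment = 66 - 152 = -86
Step 3: IC gap = 14 - (-86) = 100

100


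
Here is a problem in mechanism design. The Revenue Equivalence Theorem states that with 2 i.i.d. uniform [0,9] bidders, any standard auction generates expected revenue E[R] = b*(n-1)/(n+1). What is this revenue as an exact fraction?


Step 1: By Revenue Equivalence, expected revenue = b*(n-1)/(n+1)
Step 2: Substituting n = 2, b = 9
Step 3: Revenue = 9*(2-1)/(2+1) = 9*1/3
Step 4: Revenue = 9/3 = 3

3


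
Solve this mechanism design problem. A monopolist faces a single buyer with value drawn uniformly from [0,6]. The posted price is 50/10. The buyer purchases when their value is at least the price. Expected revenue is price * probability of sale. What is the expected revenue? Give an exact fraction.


Step 1: Posted price r = 5, value support [0,6]
Step 2: P(v >= r) = (6 - 5)/6 = 1/6
Step 3: Expected revenue = r * P(v >= r) = 5 * 1/6
Step 4: Revenue = 5/6

5/6


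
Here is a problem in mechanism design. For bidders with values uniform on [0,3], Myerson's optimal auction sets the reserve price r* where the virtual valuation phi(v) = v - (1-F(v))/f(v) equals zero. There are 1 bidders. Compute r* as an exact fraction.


Step 1: For U[0,3], F(v) = v/3 and f(v) = 1/3
Step 2: phi(v) = v - (1 - v/3)/(1/3) = v - (3 - v) = 2v - 3
Step 3: Set phi(r*) = 0: 2r* - 3 = 0
Step 4: r* = 3/2 (the number of bidders n = 1 does not enter)

3/2


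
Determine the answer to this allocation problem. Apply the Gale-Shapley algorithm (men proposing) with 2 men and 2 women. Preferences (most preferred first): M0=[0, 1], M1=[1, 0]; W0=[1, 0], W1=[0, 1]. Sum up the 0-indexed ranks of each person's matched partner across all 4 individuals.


Step 1: Run Gale-Shapley (men propose, women hold best offer):
  M0 proposes to W0; she accepts
  M1 proposes to W1; she accepts
Step 2: Final matching: W0-M0, W1-M1
Step 3: 0-indexed ranks (man's rank of his match, then woman's): 0 + 1 + 0 + 1
Step 4: Total rank sum = 2

2


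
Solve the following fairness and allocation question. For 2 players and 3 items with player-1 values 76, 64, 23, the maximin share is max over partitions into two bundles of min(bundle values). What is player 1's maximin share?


Step 1: Item values = 76, 64, 23
Step 2: Enumerate all 2-bundle partitions and take the smaller bundle:
  Partition 1: {76} vs {64,23} -> bundles 76, 87; min = 76
  Partition 2: {64} vs {76,23} -> bundles 64, 99; min = 64
  Partition 3: {23} vs {76,64} -> bundles 23, 140; min = 23
Step 3: MMS = max(76, 64, 23) = 76

76


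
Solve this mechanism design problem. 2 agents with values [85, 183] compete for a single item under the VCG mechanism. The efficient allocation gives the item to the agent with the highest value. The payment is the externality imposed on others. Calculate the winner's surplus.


Step 1: The winner is the agent with the highest value: agent 1 with value 183
Step 2: Values of other agents: [85]
Step 3: VCG payment = max of others' values = 85
Step 4: Surplus = 183 - 85 = 98

98


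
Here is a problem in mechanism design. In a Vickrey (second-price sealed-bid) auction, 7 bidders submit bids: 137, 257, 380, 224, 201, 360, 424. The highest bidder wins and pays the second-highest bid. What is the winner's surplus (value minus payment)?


Step 1: Sort bids in descending order: 424, 380, 360, 257, 224, 201, 137
Step 2: The winning bid is the highest: 424
Step 3: The payment equals the second-highest bid: 380
Step 4: Surplus = winner's bid - payment = 424 - 380 = 44

44


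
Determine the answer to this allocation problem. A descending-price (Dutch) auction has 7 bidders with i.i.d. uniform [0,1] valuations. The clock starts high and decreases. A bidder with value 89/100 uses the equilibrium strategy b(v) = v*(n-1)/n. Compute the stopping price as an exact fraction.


Step 1: Dutch auctions are strategically equivalent to first-price auctions
Step 2: The equilibrium bid is b(v) = v*(n-1)/n
Step 3: b = 89/100 * 6/7
Step 4: b = 267/350

267/350


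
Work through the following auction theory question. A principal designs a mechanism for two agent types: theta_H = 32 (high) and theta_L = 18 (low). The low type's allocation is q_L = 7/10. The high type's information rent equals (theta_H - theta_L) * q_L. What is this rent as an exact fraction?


Step 1: theta_H - theta_L = 32 - 18 = 14
Step 2: Information rent = (theta_H - theta_L) * q_L
Step 3: = 14 * 7/10
Step 4: = 49/5

49/5


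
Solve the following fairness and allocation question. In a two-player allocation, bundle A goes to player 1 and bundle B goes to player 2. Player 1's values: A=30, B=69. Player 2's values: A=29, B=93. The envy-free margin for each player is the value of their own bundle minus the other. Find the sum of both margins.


Step 1: Player 1's margin = v1(A) - v1(B) = 30 - 69 = -39
Step 2: Player 2's margin = v2(B) - v2(A) = 93 - 29 = 64
Step 3: Total margin = -39 + 64 = 25

25


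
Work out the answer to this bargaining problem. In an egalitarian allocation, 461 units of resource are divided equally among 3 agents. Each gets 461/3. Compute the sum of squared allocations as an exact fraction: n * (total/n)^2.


Step 1: Each agent's share = 461/3
Step 2: Square of each share = (461/3)^2 = 212521/9
Step 3: Sum of squares = 3 * 212521/9 = 212521/3

212521/3


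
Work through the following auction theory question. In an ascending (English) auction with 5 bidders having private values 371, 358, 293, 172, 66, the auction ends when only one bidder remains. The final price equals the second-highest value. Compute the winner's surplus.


Step 1: Identify the highest value: 371
Step 2: Identify the second-highest value: 358
Step 3: The final price = second-highest value = 358
Step 4: Surplus = 371 - 358 = 13

13


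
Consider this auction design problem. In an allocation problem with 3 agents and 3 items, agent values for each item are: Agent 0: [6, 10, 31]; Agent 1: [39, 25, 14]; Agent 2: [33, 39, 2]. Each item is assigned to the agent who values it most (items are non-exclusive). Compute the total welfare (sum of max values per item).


Step 1: For each item, find the maximum value among all agents.
Step 2: Item 0 -> Agent 1 (value 39)
Step 3: Item 1 -> Agent 2 (value 39)
Step 4: Item 2 -> Agent 0 (value 31)
Step 5: Total welfare = 39 + 39 + 31 = 109

109


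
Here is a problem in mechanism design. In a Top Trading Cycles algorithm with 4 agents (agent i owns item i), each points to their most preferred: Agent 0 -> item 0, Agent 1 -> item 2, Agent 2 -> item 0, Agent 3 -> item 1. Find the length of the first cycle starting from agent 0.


Step 1: Trace the pointer graph from agent 0: 0 -> 0
Step 2: A cycle is detected when we revisit agent 0
Step 3: The cycle is: 0 -> 0
Step 4: Cycle length = 1

1


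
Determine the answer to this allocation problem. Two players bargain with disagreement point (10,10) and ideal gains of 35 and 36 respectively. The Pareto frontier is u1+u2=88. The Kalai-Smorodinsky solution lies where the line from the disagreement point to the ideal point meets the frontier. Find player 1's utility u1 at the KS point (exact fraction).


Step 1: At the KS point, (u1-d1)/r1 = (u2-d2)/r2 = t and u1+u2 = 88
Step 2: u1 = d1 + r1*t and u2 = d2 + r2*t, so (d1 + r1*t) + (d2 + r2*t) = 88
Step 3: t = (88 - 10 - 10)/(35 + 36) = 68/71
Step 4: u1 = d1 + r1*t = 10 + 35 * 68/71 = 3090/71
Step 5: (Check: u2 = d2 + r2*t = 3158/71; u1+u2 = 3090/71 + 3158/71 = 88, on the frontier.)

3090/71


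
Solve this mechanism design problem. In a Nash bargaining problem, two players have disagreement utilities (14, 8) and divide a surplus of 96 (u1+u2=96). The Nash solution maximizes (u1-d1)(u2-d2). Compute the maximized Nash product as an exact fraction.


Step 1: The Nash solution splits surplus symmetrically above the disagreement point
Step 2: u1 = (total + d1 - d2)/2 = (96 + 14 - 8)/2 = 51
Step 3: u2 = (total - d1 + d2)/2 = (96 - 14 + 8)/2 = 45
Step 4: Nash product = (51 - 14) * (45 - 8)
Step 5: = 37 * 37 = 1369

1369


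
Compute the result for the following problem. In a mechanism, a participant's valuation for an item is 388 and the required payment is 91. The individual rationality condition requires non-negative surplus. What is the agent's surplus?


Step 1: Surplus = value - payment = 388 - 91 = 297
Step 2: IR is satisfied (surplus >= 0)

297


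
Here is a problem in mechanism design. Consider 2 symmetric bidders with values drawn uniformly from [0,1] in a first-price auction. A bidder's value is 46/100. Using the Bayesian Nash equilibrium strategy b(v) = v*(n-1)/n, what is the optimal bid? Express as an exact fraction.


Step 1: The symmetric BNE bidding function is b(v) = v * (n-1) / n
Step 2: Substitute v = 23/50 and n = 2
Step 3: b = 23/50 * 1/2
Step 4: b = 23/100

23/100


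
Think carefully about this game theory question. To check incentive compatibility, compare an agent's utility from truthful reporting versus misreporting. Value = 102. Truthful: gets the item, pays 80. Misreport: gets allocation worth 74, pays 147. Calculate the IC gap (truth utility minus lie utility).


Step 1: U(truth) = value - payment = 102 - 80 = 22
Step 2: U(lie) = allocation - payment = 74 - 147 = -73
Step 3: IC gap = 22 - (-73) = 95

95


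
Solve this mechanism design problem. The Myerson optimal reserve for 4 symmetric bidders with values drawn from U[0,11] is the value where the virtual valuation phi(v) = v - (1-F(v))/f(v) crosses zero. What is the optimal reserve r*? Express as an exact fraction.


Step 1: For U[0,11], F(v) = v/11 and f(v) = 1/11
Step 2: phi(v) = v - (1 - v/11)/(1/11) = v - (11 - v) = 2v - 11
Step 3: Set phi(r*) = 0: 2r* - 11 = 0
Step 4: r* = 11/2 (the number of bidders n = 4 does not enter)

11/2


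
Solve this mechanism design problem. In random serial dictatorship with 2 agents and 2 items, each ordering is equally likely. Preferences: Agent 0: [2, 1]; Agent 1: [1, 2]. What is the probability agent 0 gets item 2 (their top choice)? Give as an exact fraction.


Step 1: Agent 0 wants item 2
Step 2: There are 2 possible orderings of agents
Step 3: In 2 orderings, agent 0 gets item 2
Step 4: Probability = 2/2 = 1

1


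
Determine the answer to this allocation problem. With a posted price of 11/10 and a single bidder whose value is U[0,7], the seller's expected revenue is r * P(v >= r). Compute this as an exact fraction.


Step 1: Posted price r = 11/10, value support [0,7]
Step 2: P(v >= r) = (7 - 11/10)/7 = 59/70
Step 3: Expected revenue = r * P(v >= r) = 11/10 * 59/70
Step 4: Revenue = 649/700

649/700


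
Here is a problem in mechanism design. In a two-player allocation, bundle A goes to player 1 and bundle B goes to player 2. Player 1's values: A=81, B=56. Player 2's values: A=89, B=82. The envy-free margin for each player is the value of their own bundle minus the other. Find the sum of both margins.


Step 1: Player 1's margin = v1(A) - v1(B) = 81 - 56 = 25
Step 2: Player 2's margin = v2(B) - v2(A) = 82 - 89 = -7
Step 3: Total margin = 25 + -7 = 18

18


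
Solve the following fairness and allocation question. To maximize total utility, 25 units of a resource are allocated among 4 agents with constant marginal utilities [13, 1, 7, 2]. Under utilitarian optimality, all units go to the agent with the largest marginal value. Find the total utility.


Step 1: The marginal utilities are [13, 1, 7, 2]
Step 2: The highest marginal utility is 13
Step 3: All 25 units go to that agent
Step 4: Total utility = 13 * 25 = 325

325


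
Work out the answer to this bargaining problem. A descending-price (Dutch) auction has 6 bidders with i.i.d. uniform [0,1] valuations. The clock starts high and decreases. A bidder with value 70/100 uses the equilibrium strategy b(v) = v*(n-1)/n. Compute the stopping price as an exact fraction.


Step 1: Dutch auctions are strategically equivalent to first-price auctions
Step 2: The equilibrium bid is b(v) = v*(n-1)/n
Step 3: b = 7/10 * 5/6
Step 4: b = 7/12

7/12


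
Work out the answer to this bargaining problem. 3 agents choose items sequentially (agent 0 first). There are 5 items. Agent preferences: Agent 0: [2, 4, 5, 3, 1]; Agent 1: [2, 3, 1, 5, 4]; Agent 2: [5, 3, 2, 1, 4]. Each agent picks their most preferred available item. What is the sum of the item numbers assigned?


Step 1: Agent 0 picks item 2
Step 2: Agent 1 picks item 3
Step 3: Agent 2 picks item 5
Step 4: Sum = 2 + 3 + 5 = 10

10


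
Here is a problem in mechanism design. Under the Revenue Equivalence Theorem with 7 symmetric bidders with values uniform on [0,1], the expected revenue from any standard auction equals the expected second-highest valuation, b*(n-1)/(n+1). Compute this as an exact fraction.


Step 1: By Revenue Equivalence, expected revenue = b*(n-1)/(n+1)
Step 2: Substituting n = 7, b = 1
Step 3: Revenue = 1*(7-1)/(7+1) = 1*6/8
Step 4: Revenue = 6/8 = 3/4

3/4


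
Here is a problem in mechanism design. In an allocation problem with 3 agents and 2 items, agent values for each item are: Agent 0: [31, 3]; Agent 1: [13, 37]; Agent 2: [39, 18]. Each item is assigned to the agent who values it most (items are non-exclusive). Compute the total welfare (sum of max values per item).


Step 1: For each item, find the maximum value among all agents.
Step 2: Item 0 -> Agent 2 (value 39)
Step 3: Item 1 -> Agent 1 (value 37)
Step 4: Total welfare = 39 + 37 = 76

76


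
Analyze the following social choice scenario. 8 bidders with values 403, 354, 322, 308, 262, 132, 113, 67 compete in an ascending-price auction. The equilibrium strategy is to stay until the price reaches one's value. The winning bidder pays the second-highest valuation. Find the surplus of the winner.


Step 1: Identify the highest value: 403
Step 2: Identify the second-highest value: 354
Step 3: The final price = second-highest value = 354
Step 4: Surplus = 403 - 354 = 49

49


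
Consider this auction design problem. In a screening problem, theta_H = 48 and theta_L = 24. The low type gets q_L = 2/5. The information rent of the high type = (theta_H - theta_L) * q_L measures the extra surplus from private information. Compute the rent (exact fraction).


Step 1: theta_H - theta_L = 48 - 24 = 24
Step 2: Information rent = (theta_H - theta_L) * q_L
Step 3: = 24 * 2/5
Step 4: = 48/5

48/5


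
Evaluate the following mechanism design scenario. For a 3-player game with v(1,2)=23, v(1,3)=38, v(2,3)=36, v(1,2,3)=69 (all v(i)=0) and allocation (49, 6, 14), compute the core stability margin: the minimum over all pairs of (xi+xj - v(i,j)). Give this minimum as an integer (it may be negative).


Step 1: Slack for coalition (1,2): x1+x2 - v12 = 55 - 23 = 32
Step 2: Slack for coalition (1,3): x1+x3 - v13 = 63 - 38 = 25
Step 3: Slack for coalition (2,3): x2+x3 - v23 = 20 - 36 = -16
Step 4: Minimum slack = min(32, 25, -16) = -16, attained by (2,3); coalition (2,3) can block (slack < 0), so the allocation is not in the core

-16


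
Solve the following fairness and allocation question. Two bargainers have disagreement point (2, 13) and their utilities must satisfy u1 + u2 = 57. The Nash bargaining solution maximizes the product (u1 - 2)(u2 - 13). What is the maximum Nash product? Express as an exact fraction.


Step 1: The Nash solution splits surplus symmetrically above the disagreement point
Step 2: u1 = (total + d1 - d2)/2 = (57 + 2 - 13)/2 = 23
Step 3: u2 = (total - d1 + d2)/2 = (57 - 2 + 13)/2 = 34
Step 4: Nash product = (23 - 2) * (34 - 13)
Step 5: = 21 * 21 = 441

441


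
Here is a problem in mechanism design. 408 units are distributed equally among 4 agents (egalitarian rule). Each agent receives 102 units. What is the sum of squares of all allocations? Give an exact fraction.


Step 1: Each agent's share = 408/4 = 102
Step 2: Square of each share = (102)^2 = 10404
Step 3: Sum of squares = 4 * 10404 = 41616

41616


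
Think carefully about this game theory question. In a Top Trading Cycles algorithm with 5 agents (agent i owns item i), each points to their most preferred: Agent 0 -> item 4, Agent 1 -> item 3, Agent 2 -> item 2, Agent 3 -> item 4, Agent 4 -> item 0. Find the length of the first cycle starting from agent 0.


Step 1: Trace the pointer graph from agent 0: 0 -> 4 -> 0
Step 2: A cycle is detected when we revisit agent 0
Step 3: The cycle is: 0 -> 4 -> 0
Step 4: Cycle length = 2

2


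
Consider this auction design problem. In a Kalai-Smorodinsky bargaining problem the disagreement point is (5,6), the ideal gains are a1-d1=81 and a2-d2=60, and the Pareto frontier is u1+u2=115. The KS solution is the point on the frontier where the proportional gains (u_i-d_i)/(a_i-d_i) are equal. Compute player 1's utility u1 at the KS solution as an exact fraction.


Step 1: At the KS point, (u1-d1)/r1 = (u2-d2)/r2 = t and u1+u2 = 115
Step 2: u1 = d1 + r1*t and u2 = d2 + r2*t, so (d1 + r1*t) + (d2 + r2*t) = 115
Step 3: t = (115 - 5 - 6)/(81 + 60) = 104/141
Step 4: u1 = d1 + r1*t = 5 + 81 * 104/141 = 3043/47
Step 5: (Check: u2 = d2 + r2*t = 2362/47; u1+u2 = 3043/47 + 2362/47 = 115, on the frontier.)

3043/47


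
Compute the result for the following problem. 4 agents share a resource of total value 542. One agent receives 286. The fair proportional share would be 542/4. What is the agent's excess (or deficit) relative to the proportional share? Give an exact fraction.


Step 1: Proportional share = 542/4 = 271/2
Step 2: Agent's actual allocation = 286
Step 3: Excess = 286 - 271/2 = 301/2

301/2


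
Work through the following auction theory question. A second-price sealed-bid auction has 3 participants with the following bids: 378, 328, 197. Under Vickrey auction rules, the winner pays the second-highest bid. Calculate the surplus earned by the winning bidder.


Step 1: Sort bids in descending order: 378, 328, 197
Step 2: The winning bid is the highest: 378
Step 3: The payment equals the second-highest bid: 328
Step 4: Surplus = winner's bid - payment = 378 - 328 = 50

50


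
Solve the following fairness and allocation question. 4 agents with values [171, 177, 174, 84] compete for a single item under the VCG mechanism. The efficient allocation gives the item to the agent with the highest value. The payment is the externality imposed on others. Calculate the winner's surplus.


Step 1: The winner is the agent with the highest value: agent 1 with value 177
Step 2: Values of other agents: [171, 174, 84]
Step 3: VCG payment = max of others' values = 174
Step 4: Surplus = 177 - 174 = 3

3


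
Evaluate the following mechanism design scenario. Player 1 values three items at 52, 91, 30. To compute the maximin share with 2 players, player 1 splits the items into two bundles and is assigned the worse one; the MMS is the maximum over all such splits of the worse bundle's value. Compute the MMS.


Step 1: Item values = 52, 91, 30
Step 2: Enumerate all 2-bundle partitions and take the smaller bundle:
  Partition 1: {52} vs {91,30} -> bundles 52, 121; min = 52
  Partition 2: {91} vs {52,30} -> bundles 91, 82; min = 82
  Partition 3: {30} vs {52,91} -> bundles 30, 143; min = 30
Step 3: MMS = max(52, 82, 30) = 82

82


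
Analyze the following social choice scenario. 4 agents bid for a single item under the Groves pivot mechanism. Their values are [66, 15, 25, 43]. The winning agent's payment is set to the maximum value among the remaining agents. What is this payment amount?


Step 1: The efficient winner is agent 0 with value 66
Step 2: Other agents' values: [15, 25, 43]
Step 3: Pivot payment = max(others) = 43
Step 4: The winner pays 43

43


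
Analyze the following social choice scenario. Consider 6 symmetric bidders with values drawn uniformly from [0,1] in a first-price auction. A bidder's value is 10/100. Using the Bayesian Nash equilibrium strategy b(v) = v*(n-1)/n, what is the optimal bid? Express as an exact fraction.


Step 1: The symmetric BNE bidding function is b(v) = v * (n-1) / n
Step 2: Substitute v = 1/10 and n = 6
Step 3: b = 1/10 * 5/6
Step 4: b = 1/12

1/12


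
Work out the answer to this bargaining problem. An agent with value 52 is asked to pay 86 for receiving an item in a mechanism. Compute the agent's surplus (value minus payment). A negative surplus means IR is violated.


Step 1: Surplus = value - payment = 52 - 86 = -34
Step 2: IR is violated (surplus < 0)

-34


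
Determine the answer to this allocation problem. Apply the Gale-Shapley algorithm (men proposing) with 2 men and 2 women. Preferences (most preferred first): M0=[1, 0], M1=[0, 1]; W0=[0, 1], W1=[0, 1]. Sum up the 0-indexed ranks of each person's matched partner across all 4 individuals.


Step 1: Run Gale-Shapley (men propose, women hold best offer):
  M0 proposes to W1; she accepts
  M1 proposes to W0; she accepts
Step 2: Final matching: W0-M1, W1-M0
Step 3: 0-indexed ranks (man's rank of his match, then woman's): 0 + 1 + 0 + 0
Step 4: Total rank sum = 1

1


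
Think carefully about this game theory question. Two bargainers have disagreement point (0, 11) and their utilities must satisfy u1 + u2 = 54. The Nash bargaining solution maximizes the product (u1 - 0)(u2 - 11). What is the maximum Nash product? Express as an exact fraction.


Step 1: The Nash solution splits surplus symmetrically above the disagreement point
Step 2: u1 = (total + d1 - d2)/2 = (54 + 0 - 11)/2 = 43/2
Step 3: u2 = (total - d1 + d2)/2 = (54 - 0 + 11)/2 = 65/2
Step 4: Nash product = (43/2 - 0) * (65/2 - 11)
Step 5: = 43/2 * 43/2 = 1849/4

1849/4


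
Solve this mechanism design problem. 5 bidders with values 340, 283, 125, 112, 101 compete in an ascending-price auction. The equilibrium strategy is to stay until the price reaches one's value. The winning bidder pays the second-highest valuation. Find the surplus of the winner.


Step 1: Identify the highest value: 340
Step 2: Identify the second-highest value: 283
Step 3: The final price = second-highest value = 283
Step 4: Surplus = 340 - 283 = 57

57


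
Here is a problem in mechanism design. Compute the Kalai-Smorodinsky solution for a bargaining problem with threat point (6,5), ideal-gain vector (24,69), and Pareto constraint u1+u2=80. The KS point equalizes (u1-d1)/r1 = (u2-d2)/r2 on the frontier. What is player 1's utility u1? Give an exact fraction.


Step 1: At the KS point, (u1-d1)/r1 = (u2-d2)/r2 = t and u1+u2 = 80
Step 2: u1 = d1 + r1*t and u2 = d2 + r2*t, so (d1 + r1*t) + (d2 + r2*t) = 80
Step 3: t = (80 - 6 - 5)/(24 + 69) = 69/93 = 23/31
Step 4: u1 = d1 + r1*t = 6 + 24 * 23/31 = 738/31
Step 5: (Check: u2 = d2 + r2*t = 1742/31; u1+u2 = 738/31 + 1742/31 = 80, on the frontier.)

738/31
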